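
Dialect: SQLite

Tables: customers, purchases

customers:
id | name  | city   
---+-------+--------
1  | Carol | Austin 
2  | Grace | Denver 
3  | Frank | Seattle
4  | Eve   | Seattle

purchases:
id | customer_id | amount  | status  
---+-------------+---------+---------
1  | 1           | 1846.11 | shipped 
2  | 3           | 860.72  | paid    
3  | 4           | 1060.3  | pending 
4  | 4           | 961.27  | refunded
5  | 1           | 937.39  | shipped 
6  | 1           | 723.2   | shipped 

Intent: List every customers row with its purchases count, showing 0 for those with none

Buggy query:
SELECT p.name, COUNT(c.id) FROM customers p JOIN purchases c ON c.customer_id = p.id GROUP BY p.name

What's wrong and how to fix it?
Bug: An inner join excludes parents with zero children

Fix: Switch to LEFT JOIN to retain unmatched parent rows

Corrected query:
SELECT p.name, COUNT(c.id) FROM customers p LEFT JOIN purchases c ON c.customer_id = p.id GROUP BY p.name

Result:
name  | COUNT(c.id)
------+------------
Carol | 3          
Eve   | 2          
Frank | 1          
Grace | 0          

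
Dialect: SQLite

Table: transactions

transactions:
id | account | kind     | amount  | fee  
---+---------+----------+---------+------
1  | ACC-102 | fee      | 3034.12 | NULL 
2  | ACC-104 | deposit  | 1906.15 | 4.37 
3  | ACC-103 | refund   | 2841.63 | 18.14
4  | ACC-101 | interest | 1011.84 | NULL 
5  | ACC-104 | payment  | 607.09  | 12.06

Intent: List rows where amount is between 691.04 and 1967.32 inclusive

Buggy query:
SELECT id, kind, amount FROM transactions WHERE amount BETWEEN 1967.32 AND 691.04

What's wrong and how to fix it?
Bug: BETWEEN expects the lower bound first; with 1967.32 AND 691.04 the range is empty

Fix: Write BETWEEN 691.04 AND 1967.32

Corrected query:
SELECT id, kind, amount FROM transactions WHERE amount BETWEEN 691.04 AND 1967.32

Result:
id | kind     | amount 
---+----------+--------
2  | deposit  | 1906.15
4  | interest | 1011.84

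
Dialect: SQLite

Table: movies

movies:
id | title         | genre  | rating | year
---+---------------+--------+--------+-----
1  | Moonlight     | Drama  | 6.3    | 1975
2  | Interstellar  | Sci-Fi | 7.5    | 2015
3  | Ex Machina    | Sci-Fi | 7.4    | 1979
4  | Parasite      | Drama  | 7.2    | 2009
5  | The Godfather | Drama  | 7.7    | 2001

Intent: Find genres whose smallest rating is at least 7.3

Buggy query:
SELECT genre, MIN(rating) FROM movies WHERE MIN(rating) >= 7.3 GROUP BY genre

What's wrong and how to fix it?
Bug: MIN() in WHERE is a misuse of aggregate

Fix: Use HAVING for the per-group MIN condition

Corrected query:
SELECT genre, MIN(rating) FROM movies GROUP BY genre HAVING MIN(rating) >= 7.3

Result:
genre  | MIN(rating)
-------+------------
Sci-Fi | 7.4        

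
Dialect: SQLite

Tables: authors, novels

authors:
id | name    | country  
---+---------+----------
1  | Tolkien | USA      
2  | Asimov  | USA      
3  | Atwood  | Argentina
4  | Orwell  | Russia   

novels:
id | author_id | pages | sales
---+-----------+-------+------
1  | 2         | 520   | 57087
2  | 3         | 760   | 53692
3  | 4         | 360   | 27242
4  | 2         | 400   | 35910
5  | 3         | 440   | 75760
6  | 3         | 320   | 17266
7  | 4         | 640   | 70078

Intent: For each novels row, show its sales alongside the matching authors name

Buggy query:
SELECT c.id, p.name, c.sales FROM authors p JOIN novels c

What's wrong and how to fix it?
Bug: JOIN with no ON clause produces a cartesian product; every novels row pairs with every authors row

Fix: Add ON c.author_id = p.id to the JOIN

Corrected query:
SELECT c.id, p.name, c.sales FROM authors p JOIN novels c ON c.author_id = p.id

Result:
id | name   | sales
---+--------+------
1  | Asimov | 57087
2  | Atwood | 53692
3  | Orwell | 27242
4  | Asimov | 35910
5  | Atwood | 75760
6  | Atwood | 17266
7  | Orwell | 70078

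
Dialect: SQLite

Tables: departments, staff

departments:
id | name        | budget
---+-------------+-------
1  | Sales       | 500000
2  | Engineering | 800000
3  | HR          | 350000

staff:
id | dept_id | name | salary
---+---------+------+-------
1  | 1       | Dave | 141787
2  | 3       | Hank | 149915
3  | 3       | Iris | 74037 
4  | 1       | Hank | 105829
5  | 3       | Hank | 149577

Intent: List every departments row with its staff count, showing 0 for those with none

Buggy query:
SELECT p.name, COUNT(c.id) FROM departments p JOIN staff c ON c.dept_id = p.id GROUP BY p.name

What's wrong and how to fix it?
Bug: An inner join excludes parents with zero children

Fix: Switch to LEFT JOIN to retain unmatched parent rows

Corrected query:
SELECT p.name, COUNT(c.id) FROM departments p LEFT JOIN staff c ON c.dept_id = p.id GROUP BY p.name

Result:
name        | COUNT(c.id)
------------+------------
Engineering | 0          
HR          | 3          
Sales       | 2          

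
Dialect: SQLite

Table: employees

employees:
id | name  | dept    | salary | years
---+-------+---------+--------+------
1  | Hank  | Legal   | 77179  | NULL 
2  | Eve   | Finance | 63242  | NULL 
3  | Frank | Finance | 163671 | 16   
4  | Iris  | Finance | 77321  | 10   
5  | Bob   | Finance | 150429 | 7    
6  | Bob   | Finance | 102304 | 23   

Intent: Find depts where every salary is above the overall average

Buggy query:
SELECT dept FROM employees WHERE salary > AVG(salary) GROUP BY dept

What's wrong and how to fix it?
Bug: WHERE evaluates per row before aggregation, so AVG() is unavailable

Fix: Compute the overall average in a scalar subquery and compare each group's MIN against it in HAVING

Corrected query:
SELECT dept FROM employees GROUP BY dept HAVING MIN(salary) > (SELECT AVG(salary) FROM employees)

Result:
(no rows)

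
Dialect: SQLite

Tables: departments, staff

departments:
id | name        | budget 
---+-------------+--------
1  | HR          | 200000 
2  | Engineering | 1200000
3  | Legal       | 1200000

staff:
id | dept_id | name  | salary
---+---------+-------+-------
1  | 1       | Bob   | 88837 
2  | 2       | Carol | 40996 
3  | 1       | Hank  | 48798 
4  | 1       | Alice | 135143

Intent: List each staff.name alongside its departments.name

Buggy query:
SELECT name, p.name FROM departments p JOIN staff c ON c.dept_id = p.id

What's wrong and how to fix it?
Bug: Both tables have a 'name' column; the unqualified reference is ambiguous

Fix: Qualify the column with its table alias (c.name)

Corrected query:
SELECT c.name, p.name FROM departments p JOIN staff c ON c.dept_id = p.id

Result:
name  | name       
------+------------
Bob   | HR         
Carol | Engineering
Hank  | HR         
Alice | HR         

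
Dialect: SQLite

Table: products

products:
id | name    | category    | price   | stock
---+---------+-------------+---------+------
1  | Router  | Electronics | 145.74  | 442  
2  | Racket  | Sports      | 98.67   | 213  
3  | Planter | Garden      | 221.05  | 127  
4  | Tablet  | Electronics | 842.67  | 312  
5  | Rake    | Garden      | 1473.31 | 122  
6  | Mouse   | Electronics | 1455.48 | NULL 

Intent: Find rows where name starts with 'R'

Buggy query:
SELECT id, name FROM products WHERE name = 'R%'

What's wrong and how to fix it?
Bug: Wildcards only work with LIKE; '=' treats '%' as a literal character

Fix: Use LIKE for wildcard pattern matching

Corrected query:
SELECT id, name FROM products WHERE name LIKE 'R%'

Result:
id | name  
---+-------
1  | Router
2  | Racket
5  | Rake  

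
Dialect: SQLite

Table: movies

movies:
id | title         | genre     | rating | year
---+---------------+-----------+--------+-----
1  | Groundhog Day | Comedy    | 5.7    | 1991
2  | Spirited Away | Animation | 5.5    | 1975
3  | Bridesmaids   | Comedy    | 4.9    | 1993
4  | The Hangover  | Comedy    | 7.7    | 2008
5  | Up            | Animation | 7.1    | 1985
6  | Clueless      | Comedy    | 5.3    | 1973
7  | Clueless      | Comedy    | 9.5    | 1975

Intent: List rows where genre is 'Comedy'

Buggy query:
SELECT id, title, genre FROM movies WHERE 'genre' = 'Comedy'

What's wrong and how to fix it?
Bug: Single quotes denote string literals in SQL; the column name is being compared as a constant string

Fix: Remove the quotes around the column name (or use double quotes for an identifier)

Corrected query:
SELECT id, title, genre FROM movies WHERE genre = 'Comedy'

Result:
id | title         | genre 
---+---------------+-------
1  | Groundhog Day | Comedy
3  | Bridesmaids   | Comedy
4  | The Hangover  | Comedy
6  | Clueless      | Comedy
7  | Clueless      | Comedy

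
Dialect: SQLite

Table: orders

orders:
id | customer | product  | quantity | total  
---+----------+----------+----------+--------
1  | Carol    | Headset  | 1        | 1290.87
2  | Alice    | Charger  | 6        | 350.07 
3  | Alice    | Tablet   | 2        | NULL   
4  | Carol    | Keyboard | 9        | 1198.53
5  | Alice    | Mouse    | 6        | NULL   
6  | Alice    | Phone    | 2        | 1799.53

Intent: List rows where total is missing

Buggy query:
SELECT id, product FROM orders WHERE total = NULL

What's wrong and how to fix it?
Bug: Comparing to NULL with '=' never matches; NULL = NULL is unknown, not true

Fix: Replace '= NULL' with 'IS NULL'

Corrected query:
SELECT id, product FROM orders WHERE total IS NULL

Result:
id | product
---+--------
3  | Tablet 
5  | Mouse  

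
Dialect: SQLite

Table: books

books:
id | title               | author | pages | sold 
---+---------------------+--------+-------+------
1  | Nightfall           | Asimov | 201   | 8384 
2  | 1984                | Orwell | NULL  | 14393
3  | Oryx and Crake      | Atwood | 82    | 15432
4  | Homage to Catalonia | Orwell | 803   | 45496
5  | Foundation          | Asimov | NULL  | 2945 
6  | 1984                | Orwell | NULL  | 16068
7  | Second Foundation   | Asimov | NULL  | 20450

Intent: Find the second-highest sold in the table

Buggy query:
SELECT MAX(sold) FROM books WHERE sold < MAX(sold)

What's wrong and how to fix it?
Bug: MAX(sold) on the right of the comparison is an aggregate-in-WHERE error

Fix: Put the inner MAX in a scalar subquery

Corrected query:
SELECT MAX(sold) FROM books WHERE sold < (SELECT MAX(sold) FROM books)

Result:
MAX(sold)
---------
20450    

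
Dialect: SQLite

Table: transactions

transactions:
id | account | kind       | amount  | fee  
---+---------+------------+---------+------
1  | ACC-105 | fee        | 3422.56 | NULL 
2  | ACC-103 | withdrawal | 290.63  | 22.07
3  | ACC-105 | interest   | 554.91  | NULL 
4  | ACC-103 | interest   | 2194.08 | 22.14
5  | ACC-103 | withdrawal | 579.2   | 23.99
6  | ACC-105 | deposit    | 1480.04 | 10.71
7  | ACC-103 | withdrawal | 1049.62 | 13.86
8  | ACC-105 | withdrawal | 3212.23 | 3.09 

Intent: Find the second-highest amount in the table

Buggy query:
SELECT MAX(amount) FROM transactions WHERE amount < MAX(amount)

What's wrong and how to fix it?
Bug: MAX(amount) on the right of the comparison is an aggregate-in-WHERE error

Fix: Put the inner MAX in a scalar subquery

Corrected query:
SELECT MAX(amount) FROM transactions WHERE amount < (SELECT MAX(amount) FROM transactions)

Result:
MAX(amount)
-----------
3212.23    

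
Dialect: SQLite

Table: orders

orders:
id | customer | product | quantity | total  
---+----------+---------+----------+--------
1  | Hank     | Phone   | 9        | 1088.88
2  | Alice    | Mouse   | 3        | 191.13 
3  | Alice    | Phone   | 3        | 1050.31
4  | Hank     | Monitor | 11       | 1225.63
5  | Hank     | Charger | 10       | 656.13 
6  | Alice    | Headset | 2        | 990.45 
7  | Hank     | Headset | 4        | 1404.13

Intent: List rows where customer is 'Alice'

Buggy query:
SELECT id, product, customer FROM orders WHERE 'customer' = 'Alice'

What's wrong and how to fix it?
Bug: Single quotes denote string literals in SQL; the column name is being compared as a constant string

Fix: Remove the quotes around the column name (or use double quotes for an identifier)

Corrected query:
SELECT id, product, customer FROM orders WHERE customer = 'Alice'

Result:
id | product | customer
---+---------+---------
2  | Mouse   | Alice   
3  | Phone   | Alice   
6  | Headset | Alice   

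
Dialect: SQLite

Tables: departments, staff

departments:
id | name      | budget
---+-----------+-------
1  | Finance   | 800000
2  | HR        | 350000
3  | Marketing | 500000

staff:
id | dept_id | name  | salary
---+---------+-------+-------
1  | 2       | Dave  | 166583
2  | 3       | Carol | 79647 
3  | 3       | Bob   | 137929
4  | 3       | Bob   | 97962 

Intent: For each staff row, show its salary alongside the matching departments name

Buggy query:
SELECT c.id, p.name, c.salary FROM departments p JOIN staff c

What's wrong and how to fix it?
Bug: Missing join condition: each staff row is matched to all departments rows instead of just its own

Fix: Add ON c.dept_id = p.id to the JOIN

Corrected query:
SELECT c.id, p.name, c.salary FROM departments p JOIN staff c ON c.dept_id = p.id

Result:
id | name      | salary
---+-----------+-------
1  | HR        | 166583
2  | Marketing | 79647 
3  | Marketing | 137929
4  | Marketing | 97962 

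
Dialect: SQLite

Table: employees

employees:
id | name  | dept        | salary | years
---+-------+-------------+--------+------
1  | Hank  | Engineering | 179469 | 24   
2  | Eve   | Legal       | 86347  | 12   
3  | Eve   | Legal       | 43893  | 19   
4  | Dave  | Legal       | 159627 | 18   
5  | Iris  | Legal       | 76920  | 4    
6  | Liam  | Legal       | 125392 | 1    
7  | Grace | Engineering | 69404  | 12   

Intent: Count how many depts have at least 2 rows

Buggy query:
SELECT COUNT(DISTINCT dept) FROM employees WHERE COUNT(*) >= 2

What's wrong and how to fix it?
Bug: COUNT(*) cannot appear in WHERE; the per-group count doesn't exist yet

Fix: Group first with HAVING COUNT(*) >= 2, then COUNT the resulting groups

Corrected query:
SELECT COUNT(*) FROM (SELECT dept FROM employees GROUP BY dept HAVING COUNT(*) >= 2)

Result:
COUNT(*)
--------
2       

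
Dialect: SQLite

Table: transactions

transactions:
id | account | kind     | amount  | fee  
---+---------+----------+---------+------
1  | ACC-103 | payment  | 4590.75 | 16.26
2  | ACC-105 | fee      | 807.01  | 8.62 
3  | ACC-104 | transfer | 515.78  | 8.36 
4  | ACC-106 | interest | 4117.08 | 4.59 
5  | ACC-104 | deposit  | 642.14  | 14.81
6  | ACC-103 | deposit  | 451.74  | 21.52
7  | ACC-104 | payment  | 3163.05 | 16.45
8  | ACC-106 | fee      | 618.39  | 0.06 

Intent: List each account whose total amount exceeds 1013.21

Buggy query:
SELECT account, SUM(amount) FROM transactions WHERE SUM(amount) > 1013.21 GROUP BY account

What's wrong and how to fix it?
Bug: Aggregate functions cannot appear in a WHERE clause

Fix: Use HAVING (which filters groups after aggregation) instead of WHERE

Corrected query:
SELECT account, SUM(amount) FROM transactions GROUP BY account HAVING SUM(amount) > 1013.21

Result:
account | SUM(amount)
--------+------------
ACC-103 | 5042.49    
ACC-104 | 4320.97    
ACC-106 | 4735.47    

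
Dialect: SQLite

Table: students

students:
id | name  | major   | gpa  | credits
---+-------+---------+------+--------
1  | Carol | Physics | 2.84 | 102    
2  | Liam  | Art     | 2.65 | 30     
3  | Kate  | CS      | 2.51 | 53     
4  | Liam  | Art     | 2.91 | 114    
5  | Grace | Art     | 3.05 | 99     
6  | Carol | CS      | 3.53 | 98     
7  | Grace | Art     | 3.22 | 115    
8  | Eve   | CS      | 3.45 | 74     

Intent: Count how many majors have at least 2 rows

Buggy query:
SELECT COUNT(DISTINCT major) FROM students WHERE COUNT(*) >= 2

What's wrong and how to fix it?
Bug: COUNT(*) cannot appear in WHERE; the per-group count doesn't exist yet

Fix: Group first with HAVING COUNT(*) >= 2, then COUNT the resulting groups

Corrected query:
SELECT COUNT(*) FROM (SELECT major FROM students GROUP BY major HAVING COUNT(*) >= 2)

Result:
COUNT(*)
--------
2       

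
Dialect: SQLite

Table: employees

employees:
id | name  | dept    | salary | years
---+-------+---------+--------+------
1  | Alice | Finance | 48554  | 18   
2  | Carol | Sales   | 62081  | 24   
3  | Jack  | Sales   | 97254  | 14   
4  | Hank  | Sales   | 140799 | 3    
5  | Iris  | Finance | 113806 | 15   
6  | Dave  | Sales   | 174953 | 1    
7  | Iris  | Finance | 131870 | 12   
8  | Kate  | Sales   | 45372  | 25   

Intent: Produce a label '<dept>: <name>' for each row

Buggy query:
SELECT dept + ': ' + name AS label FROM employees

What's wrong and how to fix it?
Bug: '+' is numeric addition; on text columns SQLite converts them to 0 instead of concatenating

Fix: Use the || operator for string concatenation

Corrected query:
SELECT dept || ': ' || name AS label FROM employees

Result:
label         
--------------
Finance: Alice
Sales: Carol  
Sales: Jack   
Sales: Hank   
Finance: Iris 
Sales: Dave   
Finance: Iris 
Sales: Kate   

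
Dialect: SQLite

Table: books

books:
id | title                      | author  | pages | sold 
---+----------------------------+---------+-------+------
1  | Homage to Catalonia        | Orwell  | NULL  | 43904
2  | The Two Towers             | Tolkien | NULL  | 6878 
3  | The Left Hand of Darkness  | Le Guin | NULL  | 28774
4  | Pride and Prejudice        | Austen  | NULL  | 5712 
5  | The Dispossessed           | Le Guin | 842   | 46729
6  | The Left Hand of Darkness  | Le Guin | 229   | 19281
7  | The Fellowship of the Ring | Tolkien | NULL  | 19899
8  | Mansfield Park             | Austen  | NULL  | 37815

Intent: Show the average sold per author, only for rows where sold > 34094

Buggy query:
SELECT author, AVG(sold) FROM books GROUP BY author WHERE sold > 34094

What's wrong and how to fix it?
Bug: Row-level WHERE must come before GROUP BY in the clause order

Fix: Move the WHERE clause before GROUP BY

Corrected query:
SELECT author, AVG(sold) FROM books WHERE sold > 34094 GROUP BY author

Result:
author  | AVG(sold)
--------+----------
Austen  | 37815    
Le Guin | 46729    
Orwell  | 43904    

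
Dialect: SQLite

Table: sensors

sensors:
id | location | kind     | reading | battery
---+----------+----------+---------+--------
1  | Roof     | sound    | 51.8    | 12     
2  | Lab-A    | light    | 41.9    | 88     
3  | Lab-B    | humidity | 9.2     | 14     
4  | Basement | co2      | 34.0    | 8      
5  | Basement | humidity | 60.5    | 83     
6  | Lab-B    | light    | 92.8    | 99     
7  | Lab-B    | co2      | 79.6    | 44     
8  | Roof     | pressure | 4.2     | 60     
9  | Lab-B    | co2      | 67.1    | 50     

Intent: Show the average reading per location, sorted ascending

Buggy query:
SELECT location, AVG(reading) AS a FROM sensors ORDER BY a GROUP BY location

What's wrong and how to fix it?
Bug: GROUP BY must precede ORDER BY

Fix: Reorder: SELECT … FROM … GROUP BY … ORDER BY …

Corrected query:
SELECT location, AVG(reading) AS a FROM sensors GROUP BY location ORDER BY a

Result:
location | a     
---------+-------
Roof     | 28    
Lab-A    | 41.9  
Basement | 47.25 
Lab-B    | 62.175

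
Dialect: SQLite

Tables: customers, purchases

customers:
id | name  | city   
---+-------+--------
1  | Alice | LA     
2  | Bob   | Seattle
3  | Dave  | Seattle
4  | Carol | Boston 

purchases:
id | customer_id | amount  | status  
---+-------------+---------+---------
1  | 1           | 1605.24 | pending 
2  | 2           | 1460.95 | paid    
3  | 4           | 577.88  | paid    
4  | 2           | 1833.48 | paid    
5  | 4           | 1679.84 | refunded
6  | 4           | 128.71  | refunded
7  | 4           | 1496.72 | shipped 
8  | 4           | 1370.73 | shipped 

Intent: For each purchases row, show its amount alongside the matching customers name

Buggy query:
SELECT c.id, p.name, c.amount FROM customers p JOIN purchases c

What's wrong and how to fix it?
Bug: JOIN with no ON clause produces a cartesian product; every purchases row pairs with every customers row

Fix: Add ON c.customer_id = p.id to the JOIN

Corrected query:
SELECT c.id, p.name, c.amount FROM customers p JOIN purchases c ON c.customer_id = p.id

Result:
id | name  | amount 
---+-------+--------
1  | Alice | 1605.24
2  | Bob   | 1460.95
3  | Carol | 577.88 
4  | Bob   | 1833.48
5  | Carol | 1679.84
6  | Carol | 128.71 
7  | Carol | 1496.72
8  | Carol | 1370.73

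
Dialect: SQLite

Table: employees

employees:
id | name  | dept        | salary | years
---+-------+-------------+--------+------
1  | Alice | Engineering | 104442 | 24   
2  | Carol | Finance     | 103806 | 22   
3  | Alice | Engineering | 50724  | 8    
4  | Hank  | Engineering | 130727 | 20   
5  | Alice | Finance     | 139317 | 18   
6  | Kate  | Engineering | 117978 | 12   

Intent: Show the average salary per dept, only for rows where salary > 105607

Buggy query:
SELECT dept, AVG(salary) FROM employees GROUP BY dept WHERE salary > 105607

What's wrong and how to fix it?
Bug: Row-level WHERE must come before GROUP BY in the clause order

Fix: Place WHERE between FROM and GROUP BY

Corrected query:
SELECT dept, AVG(salary) FROM employees WHERE salary > 105607 GROUP BY dept

Result:
dept        | AVG(salary)
------------+------------
Engineering | 124352.5   
Finance     | 139317     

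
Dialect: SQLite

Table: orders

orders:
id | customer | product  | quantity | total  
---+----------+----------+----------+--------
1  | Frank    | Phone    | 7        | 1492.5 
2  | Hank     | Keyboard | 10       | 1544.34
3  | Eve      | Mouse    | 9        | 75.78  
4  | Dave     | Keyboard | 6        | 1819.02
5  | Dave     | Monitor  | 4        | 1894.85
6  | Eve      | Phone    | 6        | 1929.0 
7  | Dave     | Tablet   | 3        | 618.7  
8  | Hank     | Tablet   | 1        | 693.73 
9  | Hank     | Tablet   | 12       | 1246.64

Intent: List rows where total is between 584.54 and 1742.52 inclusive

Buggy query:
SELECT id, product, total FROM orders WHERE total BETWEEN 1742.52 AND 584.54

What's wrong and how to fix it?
Bug: The bounds are reversed; BETWEEN a AND b requires a <= b to match anything

Fix: Write BETWEEN 584.54 AND 1742.52

Corrected query:
SELECT id, product, total FROM orders WHERE total BETWEEN 584.54 AND 1742.52

Result:
id | product  | total  
---+----------+--------
1  | Phone    | 1492.5 
2  | Keyboard | 1544.34
7  | Tablet   | 618.7  
8  | Tablet   | 693.73 
9  | Tablet   | 1246.64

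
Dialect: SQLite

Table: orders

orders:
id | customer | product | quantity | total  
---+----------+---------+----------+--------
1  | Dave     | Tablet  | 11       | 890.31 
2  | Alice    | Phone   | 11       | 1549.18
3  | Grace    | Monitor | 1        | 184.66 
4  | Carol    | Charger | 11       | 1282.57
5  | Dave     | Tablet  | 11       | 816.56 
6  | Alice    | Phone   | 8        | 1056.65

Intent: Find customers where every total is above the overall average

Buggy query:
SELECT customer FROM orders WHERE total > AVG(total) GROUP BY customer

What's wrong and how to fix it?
Bug: WHERE evaluates per row before aggregation, so AVG() is unavailable

Fix: Compute the overall average in a scalar subquery and compare each group's MIN against it in HAVING

Corrected query:
SELECT customer FROM orders GROUP BY customer HAVING MIN(total) > (SELECT AVG(total) FROM orders)

Result:
customer
--------
Alice   
Carol   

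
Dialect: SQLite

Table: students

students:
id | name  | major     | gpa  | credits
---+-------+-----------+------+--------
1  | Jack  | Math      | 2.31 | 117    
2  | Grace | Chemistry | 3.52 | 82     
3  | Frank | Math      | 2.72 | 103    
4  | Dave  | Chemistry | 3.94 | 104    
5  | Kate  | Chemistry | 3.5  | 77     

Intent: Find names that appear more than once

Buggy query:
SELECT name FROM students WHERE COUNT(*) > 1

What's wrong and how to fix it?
Bug: COUNT(*) is an aggregate and cannot be used in WHERE

Fix: GROUP BY name, then filter groups with HAVING COUNT(*) > 1

Corrected query:
SELECT name FROM students GROUP BY name HAVING COUNT(*) > 1

Result:
(no rows)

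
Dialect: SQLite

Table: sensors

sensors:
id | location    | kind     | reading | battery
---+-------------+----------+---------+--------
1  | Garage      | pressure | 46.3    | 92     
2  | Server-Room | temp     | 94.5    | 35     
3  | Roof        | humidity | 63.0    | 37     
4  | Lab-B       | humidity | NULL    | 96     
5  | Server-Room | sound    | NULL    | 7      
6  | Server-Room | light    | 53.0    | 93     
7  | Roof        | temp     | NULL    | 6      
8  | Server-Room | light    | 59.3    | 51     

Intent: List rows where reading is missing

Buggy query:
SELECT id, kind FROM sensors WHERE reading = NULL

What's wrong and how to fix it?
Bug: Comparing to NULL with '=' never matches; NULL = NULL is unknown, not true

Fix: Use IS NULL to test for NULL

Corrected query:
SELECT id, kind FROM sensors WHERE reading IS NULL

Result:
id | kind    
---+---------
4  | humidity
5  | sound   
7  | temp    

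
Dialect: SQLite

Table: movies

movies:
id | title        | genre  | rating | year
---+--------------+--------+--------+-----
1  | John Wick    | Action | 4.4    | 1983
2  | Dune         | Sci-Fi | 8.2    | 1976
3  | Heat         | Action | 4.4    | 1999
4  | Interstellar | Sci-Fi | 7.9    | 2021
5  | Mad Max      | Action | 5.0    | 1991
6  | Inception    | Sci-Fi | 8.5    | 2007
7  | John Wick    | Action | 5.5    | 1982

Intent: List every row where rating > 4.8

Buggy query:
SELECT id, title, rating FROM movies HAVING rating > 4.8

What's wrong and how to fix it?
Bug: This is a non-aggregate query (no GROUP BY, no aggregates), so in SQLite the HAVING clause is invalid here; a row-level condition belongs in WHERE

Fix: Replace HAVING with WHERE since the condition applies to individual rows

Corrected query:
SELECT id, title, rating FROM movies WHERE rating > 4.8

Result:
id | title        | rating
---+--------------+-------
2  | Dune         | 8.2   
4  | Interstellar | 7.9   
5  | Mad Max      | 5     
6  | Inception    | 8.5   
7  | John Wick    | 5.5   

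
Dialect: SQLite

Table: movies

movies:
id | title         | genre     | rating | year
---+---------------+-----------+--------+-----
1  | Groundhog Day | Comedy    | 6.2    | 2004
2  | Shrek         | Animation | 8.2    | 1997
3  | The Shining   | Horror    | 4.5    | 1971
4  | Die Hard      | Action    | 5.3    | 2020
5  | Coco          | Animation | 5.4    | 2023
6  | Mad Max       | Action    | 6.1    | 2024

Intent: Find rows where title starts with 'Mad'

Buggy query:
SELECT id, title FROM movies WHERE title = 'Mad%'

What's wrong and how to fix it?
Bug: Wildcards only work with LIKE; '=' treats '%' as a literal character

Fix: Use LIKE for wildcard pattern matching

Corrected query:
SELECT id, title FROM movies WHERE title LIKE 'Mad%'

Result:
id | title  
---+--------
6  | Mad Max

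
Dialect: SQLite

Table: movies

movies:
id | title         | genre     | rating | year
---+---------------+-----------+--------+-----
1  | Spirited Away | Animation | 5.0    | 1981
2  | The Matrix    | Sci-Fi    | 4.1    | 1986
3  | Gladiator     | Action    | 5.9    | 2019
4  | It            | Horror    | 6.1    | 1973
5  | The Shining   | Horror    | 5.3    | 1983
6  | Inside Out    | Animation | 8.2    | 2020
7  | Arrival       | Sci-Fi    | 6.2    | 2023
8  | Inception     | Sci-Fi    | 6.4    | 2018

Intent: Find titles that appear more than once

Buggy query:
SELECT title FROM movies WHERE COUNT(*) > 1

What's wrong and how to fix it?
Bug: COUNT(*) is an aggregate and cannot be used in WHERE

Fix: GROUP BY title, then filter groups with HAVING COUNT(*) > 1

Corrected query:
SELECT title FROM movies GROUP BY title HAVING COUNT(*) > 1

Result:
(no rows)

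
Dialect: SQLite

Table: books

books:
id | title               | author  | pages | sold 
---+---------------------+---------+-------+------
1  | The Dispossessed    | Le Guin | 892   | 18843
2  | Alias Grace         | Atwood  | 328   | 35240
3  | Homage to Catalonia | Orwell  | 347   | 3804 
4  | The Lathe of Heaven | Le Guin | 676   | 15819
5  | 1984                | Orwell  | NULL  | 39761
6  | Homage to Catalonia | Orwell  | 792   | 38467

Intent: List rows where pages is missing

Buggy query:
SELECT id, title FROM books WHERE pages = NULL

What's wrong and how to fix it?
Bug: '= NULL' is always unknown in SQL three-valued logic, so no rows match

Fix: Use IS NULL to test for NULL

Corrected query:
SELECT id, title FROM books WHERE pages IS NULL

Result:
id | title
---+------
5  | 1984 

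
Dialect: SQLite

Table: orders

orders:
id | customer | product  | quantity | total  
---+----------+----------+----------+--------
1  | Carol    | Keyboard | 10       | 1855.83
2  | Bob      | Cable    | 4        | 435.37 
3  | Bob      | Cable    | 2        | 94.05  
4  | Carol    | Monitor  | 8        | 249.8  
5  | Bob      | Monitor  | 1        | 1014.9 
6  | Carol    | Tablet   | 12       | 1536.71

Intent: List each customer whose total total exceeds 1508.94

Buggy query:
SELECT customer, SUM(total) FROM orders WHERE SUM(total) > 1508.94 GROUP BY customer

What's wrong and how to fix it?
Bug: WHERE runs before GROUP BY, so aggregates aren't available there

Fix: Move the aggregate condition to a HAVING clause

Corrected query:
SELECT customer, SUM(total) FROM orders GROUP BY customer HAVING SUM(total) > 1508.94

Result:
customer | SUM(total)
---------+-----------
Bob      | 1544.32   
Carol    | 3642.34   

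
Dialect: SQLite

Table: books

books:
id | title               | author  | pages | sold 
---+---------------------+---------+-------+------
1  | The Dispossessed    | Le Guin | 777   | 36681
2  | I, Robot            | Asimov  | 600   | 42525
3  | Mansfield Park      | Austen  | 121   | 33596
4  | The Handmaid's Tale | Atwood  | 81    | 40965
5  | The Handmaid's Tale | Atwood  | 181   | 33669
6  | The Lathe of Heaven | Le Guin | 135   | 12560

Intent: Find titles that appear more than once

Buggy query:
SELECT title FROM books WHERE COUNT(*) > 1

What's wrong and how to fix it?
Bug: WHERE can't reference COUNT(*); aggregates are computed after WHERE

Fix: GROUP BY title, then filter groups with HAVING COUNT(*) > 1

Corrected query:
SELECT title FROM books GROUP BY title HAVING COUNT(*) > 1

Result:
title              
-------------------
The Handmaid's Tale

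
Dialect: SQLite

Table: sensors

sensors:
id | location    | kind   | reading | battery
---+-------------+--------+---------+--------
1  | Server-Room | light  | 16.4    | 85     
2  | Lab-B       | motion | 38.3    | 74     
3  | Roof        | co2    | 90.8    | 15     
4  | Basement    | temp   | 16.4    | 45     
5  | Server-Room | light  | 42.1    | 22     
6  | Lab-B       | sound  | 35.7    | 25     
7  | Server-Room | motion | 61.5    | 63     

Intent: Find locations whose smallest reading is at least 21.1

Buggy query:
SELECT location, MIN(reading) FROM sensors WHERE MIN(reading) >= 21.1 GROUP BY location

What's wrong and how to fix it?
Bug: Aggregates like MIN are computed per group after WHERE runs

Fix: Replace WHERE with HAVING after the GROUP BY

Corrected query:
SELECT location, MIN(reading) FROM sensors GROUP BY location HAVING MIN(reading) >= 21.1

Result:
location | MIN(reading)
---------+-------------
Lab-B    | 35.7        
Roof     | 90.8        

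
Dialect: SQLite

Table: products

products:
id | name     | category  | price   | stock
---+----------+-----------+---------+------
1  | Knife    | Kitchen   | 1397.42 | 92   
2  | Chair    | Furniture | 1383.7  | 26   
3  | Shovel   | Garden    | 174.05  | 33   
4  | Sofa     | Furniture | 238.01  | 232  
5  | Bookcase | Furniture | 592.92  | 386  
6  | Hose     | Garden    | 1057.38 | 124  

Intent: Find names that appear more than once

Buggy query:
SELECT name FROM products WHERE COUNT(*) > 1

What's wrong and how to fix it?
Bug: WHERE can't reference COUNT(*); aggregates are computed after WHERE

Fix: Group first, then use HAVING for the count condition

Corrected query:
SELECT name FROM products GROUP BY name HAVING COUNT(*) > 1

Result:
(no rows)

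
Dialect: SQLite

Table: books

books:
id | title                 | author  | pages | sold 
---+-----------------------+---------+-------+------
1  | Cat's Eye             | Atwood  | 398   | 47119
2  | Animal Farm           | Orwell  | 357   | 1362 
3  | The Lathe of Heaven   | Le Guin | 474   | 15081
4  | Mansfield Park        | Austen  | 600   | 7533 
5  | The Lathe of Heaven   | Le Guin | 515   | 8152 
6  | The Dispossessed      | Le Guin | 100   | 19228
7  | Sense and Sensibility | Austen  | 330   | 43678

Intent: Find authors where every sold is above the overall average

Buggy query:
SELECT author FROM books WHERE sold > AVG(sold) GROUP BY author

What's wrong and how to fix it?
Bug: WHERE evaluates per row before aggregation, so AVG() is unavailable

Fix: Compute the overall average in a scalar subquery and compare each group's MIN against it in HAVING

Corrected query:
SELECT author FROM books GROUP BY author HAVING MIN(sold) > (SELECT AVG(sold) FROM books)

Result:
author
------
Atwood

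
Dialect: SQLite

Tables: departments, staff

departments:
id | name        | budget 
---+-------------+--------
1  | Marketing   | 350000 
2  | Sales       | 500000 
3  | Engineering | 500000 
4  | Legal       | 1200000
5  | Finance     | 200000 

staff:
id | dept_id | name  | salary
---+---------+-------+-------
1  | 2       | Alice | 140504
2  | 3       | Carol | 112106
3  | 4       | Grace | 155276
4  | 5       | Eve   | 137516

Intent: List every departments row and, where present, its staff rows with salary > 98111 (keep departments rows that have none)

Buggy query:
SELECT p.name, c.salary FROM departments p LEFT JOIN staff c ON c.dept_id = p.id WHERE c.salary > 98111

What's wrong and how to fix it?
Bug: Filtering c.salary in WHERE discards the NULL rows produced by LEFT JOIN, turning it into an inner join

Fix: Put 'c.salary > 98111' in the JOIN's ON clause instead of WHERE

Corrected query:
SELECT p.name, c.salary FROM departments p LEFT JOIN staff c ON c.dept_id = p.id AND c.salary > 98111

Result:
name        | salary
------------+-------
Marketing   | NULL  
Sales       | 140504
Engineering | 112106
Legal       | 155276
Finance     | 137516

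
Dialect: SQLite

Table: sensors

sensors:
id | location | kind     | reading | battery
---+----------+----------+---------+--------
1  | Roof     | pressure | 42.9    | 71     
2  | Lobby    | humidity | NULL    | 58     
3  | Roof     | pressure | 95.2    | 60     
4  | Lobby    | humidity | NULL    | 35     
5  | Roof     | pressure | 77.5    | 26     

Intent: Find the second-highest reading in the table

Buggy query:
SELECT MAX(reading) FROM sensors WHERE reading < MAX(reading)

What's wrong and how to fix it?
Bug: The inner MAX is an aggregate inside WHERE, which is not allowed

Fix: Compute the overall MAX in a subquery, then take MAX of rows below it

Corrected query:
SELECT MAX(reading) FROM sensors WHERE reading < (SELECT MAX(reading) FROM sensors)

Result:
MAX(reading)
------------
77.5        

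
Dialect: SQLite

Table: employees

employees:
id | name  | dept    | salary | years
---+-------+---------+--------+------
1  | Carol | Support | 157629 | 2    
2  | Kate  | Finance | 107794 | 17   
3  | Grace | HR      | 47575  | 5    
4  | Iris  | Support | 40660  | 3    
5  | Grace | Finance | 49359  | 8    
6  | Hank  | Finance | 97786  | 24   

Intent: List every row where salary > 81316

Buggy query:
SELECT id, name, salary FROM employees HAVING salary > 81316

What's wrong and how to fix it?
Bug: HAVING filters the output of aggregation, but this query has no GROUP BY and no aggregate functions, so SQLite rejects it (HAVING clause on a non-aggregate query); the condition here is per row

Fix: Use WHERE for row-level filtering

Corrected query:
SELECT id, name, salary FROM employees WHERE salary > 81316

Result:
id | name  | salary
---+-------+-------
1  | Carol | 157629
2  | Kate  | 107794
6  | Hank  | 97786 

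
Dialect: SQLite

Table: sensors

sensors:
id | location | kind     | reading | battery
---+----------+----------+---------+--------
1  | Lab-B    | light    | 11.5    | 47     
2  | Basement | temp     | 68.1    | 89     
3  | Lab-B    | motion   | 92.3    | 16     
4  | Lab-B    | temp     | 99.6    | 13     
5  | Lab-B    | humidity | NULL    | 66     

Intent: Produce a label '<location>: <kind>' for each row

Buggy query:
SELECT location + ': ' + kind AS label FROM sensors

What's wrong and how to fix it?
Bug: '+' is numeric addition; on text columns SQLite converts them to 0 instead of concatenating

Fix: Use the || operator for string concatenation

Corrected query:
SELECT location || ': ' || kind AS label FROM sensors

Result:
label          
---------------
Lab-B: light   
Basement: temp 
Lab-B: motion  
Lab-B: temp    
Lab-B: humidity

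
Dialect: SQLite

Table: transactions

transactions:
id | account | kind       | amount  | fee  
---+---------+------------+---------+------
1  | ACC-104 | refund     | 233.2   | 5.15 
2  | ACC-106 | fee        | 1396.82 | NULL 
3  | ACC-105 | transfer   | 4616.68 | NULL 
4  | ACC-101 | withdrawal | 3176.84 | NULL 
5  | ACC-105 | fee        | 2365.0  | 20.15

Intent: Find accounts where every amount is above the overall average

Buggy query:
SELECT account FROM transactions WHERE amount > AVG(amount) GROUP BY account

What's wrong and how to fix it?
Bug: WHERE evaluates per row before aggregation, so AVG() is unavailable

Fix: Use a subquery for AVG and a HAVING MIN(...) filter so the condition holds for every row in the group

Corrected query:
SELECT account FROM transactions GROUP BY account HAVING MIN(amount) > (SELECT AVG(amount) FROM transactions)

Result:
account
-------
ACC-101
ACC-105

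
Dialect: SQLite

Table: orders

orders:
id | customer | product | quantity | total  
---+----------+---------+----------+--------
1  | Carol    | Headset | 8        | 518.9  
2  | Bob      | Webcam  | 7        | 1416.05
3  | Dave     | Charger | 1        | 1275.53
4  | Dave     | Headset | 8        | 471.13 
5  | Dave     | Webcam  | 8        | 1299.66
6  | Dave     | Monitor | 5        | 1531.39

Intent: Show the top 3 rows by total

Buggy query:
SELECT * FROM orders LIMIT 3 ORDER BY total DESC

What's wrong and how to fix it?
Bug: LIMIT must come after ORDER BY

Fix: Swap the clauses: ORDER BY first, then LIMIT

Corrected query:
SELECT * FROM orders ORDER BY total DESC LIMIT 3

Result:
id | customer | product | quantity | total  
---+----------+---------+----------+--------
6  | Dave     | Monitor | 5        | 1531.39
2  | Bob      | Webcam  | 7        | 1416.05
5  | Dave     | Webcam  | 8        | 1299.66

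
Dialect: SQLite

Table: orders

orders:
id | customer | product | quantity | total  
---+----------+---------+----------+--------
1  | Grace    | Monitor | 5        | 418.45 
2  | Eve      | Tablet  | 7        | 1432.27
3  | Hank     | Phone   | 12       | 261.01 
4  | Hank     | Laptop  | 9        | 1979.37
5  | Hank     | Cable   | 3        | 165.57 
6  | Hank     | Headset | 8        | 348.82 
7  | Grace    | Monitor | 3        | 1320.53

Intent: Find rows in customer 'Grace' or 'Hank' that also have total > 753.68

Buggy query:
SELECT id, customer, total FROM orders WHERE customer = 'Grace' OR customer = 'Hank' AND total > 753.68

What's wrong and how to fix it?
Bug: Without parentheses, AND is evaluated before OR, so the total filter only applies to the 'Hank' branch

Fix: Add parentheses around the OR so the AND applies to both alternatives

Corrected query:
SELECT id, customer, total FROM orders WHERE (customer = 'Grace' OR customer = 'Hank') AND total > 753.68

Result:
id | customer | total  
---+----------+--------
4  | Hank     | 1979.37
7  | Grace    | 1320.53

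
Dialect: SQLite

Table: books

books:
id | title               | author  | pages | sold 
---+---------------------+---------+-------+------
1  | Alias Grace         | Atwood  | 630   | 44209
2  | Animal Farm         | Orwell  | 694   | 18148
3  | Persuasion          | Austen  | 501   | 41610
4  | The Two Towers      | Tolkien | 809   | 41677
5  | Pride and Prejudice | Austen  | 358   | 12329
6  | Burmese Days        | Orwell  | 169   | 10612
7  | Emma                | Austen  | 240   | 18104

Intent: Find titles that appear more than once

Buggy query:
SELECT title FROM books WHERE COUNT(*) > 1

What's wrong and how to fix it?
Bug: COUNT(*) is an aggregate and cannot be used in WHERE

Fix: GROUP BY title, then filter groups with HAVING COUNT(*) > 1

Corrected query:
SELECT title FROM books GROUP BY title HAVING COUNT(*) > 1

Result:
(no rows)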